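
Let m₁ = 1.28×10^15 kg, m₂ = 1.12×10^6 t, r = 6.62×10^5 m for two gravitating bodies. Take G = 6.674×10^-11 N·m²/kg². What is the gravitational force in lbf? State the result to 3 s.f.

49.1 lbf

From Newton's law of gravitation: F = Gm₁m₂/r².
m₁ = 1.28×10^15 kg; m₂ = 1.12×10^6 t = 1.120×10^9 kg; r = 6.62×10^5 m; G = 6.674×10^-11 N·m²/kg².
F = 218.3 N
218.3 N × (1 lbf / 4.448 N) = 49.08 lbf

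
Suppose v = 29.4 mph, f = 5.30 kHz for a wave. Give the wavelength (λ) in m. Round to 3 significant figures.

Solving v = f·λ for λ: λ = v/f.
v = 29.4 mph = 13.14 m/s; f = 5.30 kHz = 5300 Hz.
λ = 0.002480 m

0.00248 m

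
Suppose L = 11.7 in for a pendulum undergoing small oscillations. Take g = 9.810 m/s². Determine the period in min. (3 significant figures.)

0.0182 min

Directly: T = 2π√(L/g).
L = 11.7 in = 0.2972 m; g = 9.810 m/s².
T = 1.094 s
1.094 s × (1 min / 60.00 s) = 0.01823 min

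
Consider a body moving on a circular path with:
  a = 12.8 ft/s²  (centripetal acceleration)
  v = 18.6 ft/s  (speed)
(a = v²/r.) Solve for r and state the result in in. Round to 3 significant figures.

Solving a = v²/r for r: r = v²/a.
a = 12.8 ft/s² = 3.901 m/s²; v = 18.6 ft/s = 5.669 m/s.
r = 8.238 m
8.238 m × (1 in / 0.02540 m) = 324.3 in

324 in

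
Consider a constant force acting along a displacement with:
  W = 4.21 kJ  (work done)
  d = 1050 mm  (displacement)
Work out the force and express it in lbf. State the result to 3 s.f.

Rearranging W = F·d for F: F = W/d.
W = 4.21 kJ = 4210 J; d = 1050 mm = 1.050 m.
F = 4010 N  (the unit combination reduces to kg·m/s² = N)
4010 N × (1 lbf / 4.448 N) = 901.4 lbf

901 lbf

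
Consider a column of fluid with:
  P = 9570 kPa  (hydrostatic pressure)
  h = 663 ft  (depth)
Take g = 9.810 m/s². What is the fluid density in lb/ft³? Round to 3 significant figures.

Rearranging: ρ = P/(g·h).
P = 9570 kPa = 9.570×10^6 Pa; h = 663 ft = 202.1 m; g = 9.810 m/s².
ρ = 4827 kg/m³
4827 kg/m³ × (1 lb/ft³ / 16.02 kg/m³) = 301.4 lb/ft³

301 lb/ft³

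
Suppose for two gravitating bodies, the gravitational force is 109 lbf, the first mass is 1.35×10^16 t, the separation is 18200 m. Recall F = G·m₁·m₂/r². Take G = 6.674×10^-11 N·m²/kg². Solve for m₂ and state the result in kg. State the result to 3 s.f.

From Newton's law of gravitation: m₂ = F·r²/(G·m₁).
F = 109 lbf = 484.9 N; m₁ = 1.35×10^16 t = 1.350×10^19 kg; r = 18200 m; G = 6.674×10^-11 N·m²/kg².
m₂ = 178.3 kg

178 kg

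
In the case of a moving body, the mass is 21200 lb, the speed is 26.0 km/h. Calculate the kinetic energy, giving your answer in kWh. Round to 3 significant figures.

0.0697 kWh

KE is given directly by: KE = ½mv².
m = 21200 lb = 9616 kg; v = 26.0 km/h = 7.222 m/s.
KE = 2.508×10^5 J
2.508×10^5 J × (1 kWh / 3.600×10^6 J) = 0.06966 kWh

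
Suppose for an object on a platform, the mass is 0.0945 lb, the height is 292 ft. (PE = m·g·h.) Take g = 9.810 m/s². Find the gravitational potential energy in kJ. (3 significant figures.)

0.0374 kJ

PE is given directly by: PE = mgh.
m = 0.0945 lb = 0.04286 kg; h = 292 ft = 89.00 m; g = 9.810 m/s².
PE = 37.43 J
37.43 J × (1 kJ / 1000 J) = 0.03743 kJ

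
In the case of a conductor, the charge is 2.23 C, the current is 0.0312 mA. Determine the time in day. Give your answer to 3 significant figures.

0.827 day

Solving q = I·t for t: t = q/I.
q = 2.23 C; I = 0.0312 mA = 3.120×10^-5 A.
t = 71474 s
71474 s × (1 day / 86400 s) = 0.8272 day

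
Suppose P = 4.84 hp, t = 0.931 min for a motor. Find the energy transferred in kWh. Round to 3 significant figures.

Solving P = W/t for W: W = P·t.
P = 4.84 hp = 3609 W; t = 0.931 min = 55.86 s.
W = 2.016×10^5 J
2.016×10^5 J × (1 kWh / 3.600×10^6 J) = 0.05600 kWh

0.0560 kWh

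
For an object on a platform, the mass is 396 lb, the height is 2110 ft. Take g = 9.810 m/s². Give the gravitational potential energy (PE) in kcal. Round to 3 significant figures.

271 kcal

Directly: PE = mgh.
m = 396 lb = 179.6 kg; h = 2110 ft = 643.1 m; g = 9.810 m/s².
PE = 1.133×10^6 J
1.133×10^6 J × (1 kcal / 4184 J) = 270.9 kcal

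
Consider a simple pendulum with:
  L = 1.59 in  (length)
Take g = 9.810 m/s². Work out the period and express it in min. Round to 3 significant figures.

T is given directly by: T = 2π√(L/g).
L = 1.59 in = 0.04039 m; g = 9.810 m/s².
T = 0.4031 s
0.4031 s × (1 min / 60.00 s) = 0.006719 min

0.00672 min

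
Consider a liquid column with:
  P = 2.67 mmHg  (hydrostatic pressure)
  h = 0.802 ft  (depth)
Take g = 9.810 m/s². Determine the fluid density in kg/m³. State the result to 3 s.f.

Rearranging: ρ = P/(g·h).
P = 2.67 mmHg = 356.0 Pa; h = 0.802 ft = 0.2444 m; g = 9.810 m/s².
ρ = 148.4 kg/m³

148 kg/m³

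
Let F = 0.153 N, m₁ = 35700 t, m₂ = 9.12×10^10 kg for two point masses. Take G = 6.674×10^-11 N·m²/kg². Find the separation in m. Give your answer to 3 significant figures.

37700 m

Solving F = G·m₁·m₂/r² for r: r = √(G·m₁m₂/F).
F = 0.153 N; m₁ = 35700 t = 3.570×10^7 kg; m₂ = 9.12×10^10 kg; G = 6.674×10^-11 N·m²/kg².
r = 37686 m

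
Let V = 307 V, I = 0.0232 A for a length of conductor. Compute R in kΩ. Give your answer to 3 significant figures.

Rearranging V = I·R for R: R = V/I.
V = 307 V; I = 0.0232 A.
R = 13233 Ω
13233 Ω × (1 kΩ / 1000 Ω) = 13.23 kΩ

13.2 kΩ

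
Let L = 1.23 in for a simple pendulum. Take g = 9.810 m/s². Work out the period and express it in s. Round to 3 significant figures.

T is given directly by: T = 2π√(L/g).
L = 1.23 in = 0.03124 m; g = 9.810 m/s².
T = 0.3546 s

0.355 s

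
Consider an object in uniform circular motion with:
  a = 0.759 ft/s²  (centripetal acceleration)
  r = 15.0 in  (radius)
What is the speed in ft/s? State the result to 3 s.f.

Rearranging: v = √(a·r).
a = 0.759 ft/s² = 0.2313 m/s²; r = 15.0 in = 0.3810 m.
v = 0.2969 m/s
0.2969 m/s × (1 ft/s / 0.3048 m/s) = 0.9740 ft/s

0.974 ft/s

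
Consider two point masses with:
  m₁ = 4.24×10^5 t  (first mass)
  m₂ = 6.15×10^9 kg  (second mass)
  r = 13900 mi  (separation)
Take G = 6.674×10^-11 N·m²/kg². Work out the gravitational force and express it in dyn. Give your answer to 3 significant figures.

0.0348 dyn

From Newton's law of gravitation: F = Gm₁m₂/r².
m₁ = 4.24×10^5 t = 4.240×10^8 kg; m₂ = 6.15×10^9 kg; r = 13900 mi = 2.237×10^7 m; G = 6.674×10^-11 N·m²/kg².
F = 3.478×10^-7 N
3.478×10^-7 N × (1 dyn / 1.000×10^-5 N) = 0.03478 dyn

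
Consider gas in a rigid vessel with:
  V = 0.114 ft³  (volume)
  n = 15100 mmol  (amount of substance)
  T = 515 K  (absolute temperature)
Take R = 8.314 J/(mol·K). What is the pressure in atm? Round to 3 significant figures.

198 atm

From the ideal-gas law: P = nRT/V.
V = 0.114 ft³ = 0.003228 m³; n = 15100 mmol = 15.10 mol; T = 515 K; R = 8.314 J/(mol·K).
P = 2.003×10^7 Pa  (the unit combination reduces to kg/(m·s²) = Pa)
2.003×10^7 Pa × (1 atm / 1.013×10^5 Pa) = 197.7 atm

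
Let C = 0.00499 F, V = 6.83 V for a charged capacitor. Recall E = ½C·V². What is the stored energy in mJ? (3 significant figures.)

116 mJ

Directly: E = ½CV².
C = 0.00499 F; V = 6.83 V.
E = 0.1164 J
0.1164 J × (1 mJ / 0.001000 J) = 116.4 mJ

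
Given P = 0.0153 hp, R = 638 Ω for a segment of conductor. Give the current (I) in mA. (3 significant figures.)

Rearranging: I = √(P/R).
P = 0.0153 hp = 11.41 W; R = 638 Ω.
I = 0.1337 A
0.1337 A × (1 mA / 0.001000 A) = 133.7 mA

134 mA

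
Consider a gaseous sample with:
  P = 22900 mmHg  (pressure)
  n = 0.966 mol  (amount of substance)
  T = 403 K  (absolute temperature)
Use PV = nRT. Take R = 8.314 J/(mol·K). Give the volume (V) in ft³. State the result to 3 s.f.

0.0374 ft³

From the ideal-gas law: V = nRT/P.
P = 22900 mmHg = 3.053×10^6 Pa; n = 0.966 mol; T = 403 K; R = 8.314 J/(mol·K).
V = 0.001060 m³
0.001060 m³ × (1 ft³ / 0.02832 m³) = 0.03744 ft³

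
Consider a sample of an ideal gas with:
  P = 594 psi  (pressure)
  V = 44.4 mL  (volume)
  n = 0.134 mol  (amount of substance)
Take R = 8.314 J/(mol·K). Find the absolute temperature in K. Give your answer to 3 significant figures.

163 K

From the ideal-gas law: T = PV/(nR).
P = 594 psi = 4.095×10^6 Pa; V = 44.4 mL = 4.440×10^-5 m³; n = 0.134 mol; R = 8.314 J/(mol·K).
T = 163.2 K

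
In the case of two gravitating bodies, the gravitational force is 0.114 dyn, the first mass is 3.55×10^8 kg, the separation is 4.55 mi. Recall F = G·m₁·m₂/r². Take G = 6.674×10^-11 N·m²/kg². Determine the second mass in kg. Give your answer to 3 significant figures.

2580 kg

Rearranging F = G·m₁·m₂/r² for m₂: m₂ = F·r²/(G·m₁).
F = 0.114 dyn = 1.140×10^-6 N; m₁ = 3.55×10^8 kg; r = 4.55 mi = 7323 m; G = 6.674×10^-11 N·m²/kg².
m₂ = 2580 kg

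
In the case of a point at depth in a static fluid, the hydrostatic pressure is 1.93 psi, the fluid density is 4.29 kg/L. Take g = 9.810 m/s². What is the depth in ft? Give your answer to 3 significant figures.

1.04 ft

Solving P = ρ·g·h for h: h = P/(ρ·g).
P = 1.93 psi = 13307 Pa; ρ = 4.29 kg/L = 4290 kg/m³; g = 9.810 m/s².
h = 0.3162 m
0.3162 m × (1 ft / 0.3048 m) = 1.037 ft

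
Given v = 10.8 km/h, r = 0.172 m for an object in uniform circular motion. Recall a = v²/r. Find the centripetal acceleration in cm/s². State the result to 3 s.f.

5230 cm/s²

Directly: a = v²/r.
v = 10.8 km/h = 3.000 m/s; r = 0.172 m.
a = 52.33 m/s²
52.33 m/s² × (1 cm/s² / 0.01000 m/s²) = 5233 cm/s²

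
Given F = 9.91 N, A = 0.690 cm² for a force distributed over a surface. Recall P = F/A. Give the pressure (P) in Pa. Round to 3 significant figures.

1.44×10^5 Pa

Directly: P = F/A.
F = 9.91 N; A = 0.690 cm² = 6.900×10^-5 m².
P = 1.436×10^5 Pa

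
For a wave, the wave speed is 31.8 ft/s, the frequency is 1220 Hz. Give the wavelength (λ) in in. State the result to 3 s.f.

0.313 in

Solving v = f·λ for λ: λ = v/f.
v = 31.8 ft/s = 9.693 m/s; f = 1220 Hz.
λ = 0.007945 m
0.007945 m × (1 in / 0.02540 m) = 0.3128 in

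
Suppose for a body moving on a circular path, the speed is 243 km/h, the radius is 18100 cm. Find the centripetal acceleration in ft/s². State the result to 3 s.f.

Directly: a = v²/r.
v = 243 km/h = 67.50 m/s; r = 18100 cm = 181.0 m.
a = 25.17 m/s²
25.17 m/s² × (1 ft/s² / 0.3048 m/s²) = 82.59 ft/s²

82.6 ft/s²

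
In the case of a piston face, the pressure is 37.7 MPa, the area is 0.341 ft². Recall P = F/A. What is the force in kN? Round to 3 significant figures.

Rearranging: F = P·A.
P = 37.7 MPa = 3.770×10^7 Pa; A = 0.341 ft² = 0.03168 m².
F = 1.194×10^6 N
1.194×10^6 N × (1 kN / 1000 N) = 1194 kN

1190 kN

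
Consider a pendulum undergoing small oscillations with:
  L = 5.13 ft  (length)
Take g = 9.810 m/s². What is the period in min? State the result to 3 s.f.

0.0418 min

T is given directly by: T = 2π√(L/g).
L = 5.13 ft = 1.564 m; g = 9.810 m/s².
T = 2.508 s
2.508 s × (1 min / 60.00 s) = 0.04181 min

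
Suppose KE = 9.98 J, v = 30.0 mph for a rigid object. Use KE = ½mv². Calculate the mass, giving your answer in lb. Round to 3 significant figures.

Rearranging KE = ½mv² for m: m = 2·KE/v².
KE = 9.98 J; v = 30.0 mph = 13.41 m/s.
m = 0.1110 kg
0.1110 kg × (1 lb / 0.4536 kg) = 0.2447 lb

0.245 lb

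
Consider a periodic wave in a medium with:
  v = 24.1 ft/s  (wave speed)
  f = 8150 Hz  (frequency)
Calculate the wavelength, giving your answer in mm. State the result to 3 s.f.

0.901 mm

Solving v = f·λ for λ: λ = v/f.
v = 24.1 ft/s = 7.346 m/s; f = 8150 Hz.
λ = 9.013×10^-4 m
9.013×10^-4 m × (1 mm / 0.001000 m) = 0.9013 mm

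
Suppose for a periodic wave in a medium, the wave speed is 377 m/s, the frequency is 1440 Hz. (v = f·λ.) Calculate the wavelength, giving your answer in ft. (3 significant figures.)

0.859 ft

Rearranging v = f·λ for λ: λ = v/f.
v = 377 m/s; f = 1440 Hz.
λ = 0.2618 m
0.2618 m × (1 ft / 0.3048 m) = 0.8589 ft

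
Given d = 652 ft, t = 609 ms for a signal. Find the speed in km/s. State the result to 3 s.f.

Directly: v = d/t.
d = 652 ft = 198.7 m; t = 609 ms = 0.6090 s.
v = 326.3 m/s
326.3 m/s × (1 km/s / 1000 m/s) = 0.3263 km/s

0.326 km/s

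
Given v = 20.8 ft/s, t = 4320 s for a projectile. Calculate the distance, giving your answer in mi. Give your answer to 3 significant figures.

17.0 mi

Rearranging: d = v·t.
v = 20.8 ft/s = 6.340 m/s; t = 4320 s.
d = 27388 m
27388 m × (1 mi / 1609 m) = 17.02 mi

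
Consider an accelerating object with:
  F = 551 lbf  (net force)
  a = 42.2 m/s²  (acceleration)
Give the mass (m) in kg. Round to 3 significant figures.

Rearranging: m = F/a.
F = 551 lbf = 2451 N; a = 42.2 m/s².
m = 58.08 kg

58.1 kg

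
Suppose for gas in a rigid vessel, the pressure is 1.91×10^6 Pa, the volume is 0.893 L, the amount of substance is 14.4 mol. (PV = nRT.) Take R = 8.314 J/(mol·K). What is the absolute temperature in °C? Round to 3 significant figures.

-259 °C

From the ideal-gas law: T = PV/(nR).
P = 1.91×10^6 Pa; V = 0.893 L = 8.930×10^-4 m³; n = 14.4 mol; R = 8.314 J/(mol·K).
T = 14.25 K
14.25 K − 273.15 = -258.9 °C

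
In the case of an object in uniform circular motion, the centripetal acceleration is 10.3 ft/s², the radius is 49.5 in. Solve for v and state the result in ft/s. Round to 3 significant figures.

6.52 ft/s

Rearranging a = v²/r for v: v = √(a·r).
a = 10.3 ft/s² = 3.139 m/s²; r = 49.5 in = 1.257 m.
v = 1.987 m/s
1.987 m/s × (1 ft/s / 0.3048 m/s) = 6.518 ft/s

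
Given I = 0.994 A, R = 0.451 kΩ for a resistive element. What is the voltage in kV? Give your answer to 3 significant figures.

From Ohm's law: V = IR.
I = 0.994 A; R = 0.451 kΩ = 451.0 Ω.
V = 448.3 V
448.3 V × (1 kV / 1000 V) = 0.4483 kV

0.448 kV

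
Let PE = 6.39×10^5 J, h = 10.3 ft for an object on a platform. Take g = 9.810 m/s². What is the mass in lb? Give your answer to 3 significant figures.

Solving PE = m·g·h for m: m = PE/(g·h).
PE = 6.39×10^5 J; h = 10.3 ft = 3.139 m; g = 9.810 m/s².
m = 20748 kg
20748 kg × (1 lb / 0.4536 kg) = 45742 lb

45700 lb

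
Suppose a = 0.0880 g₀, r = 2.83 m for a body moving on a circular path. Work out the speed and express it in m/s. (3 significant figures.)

1.56 m/s

Rearranging a = v²/r for v: v = √(a·r).
a = 0.0880 g₀ = 0.8630 m/s²; r = 2.83 m.
v = 1.563 m/s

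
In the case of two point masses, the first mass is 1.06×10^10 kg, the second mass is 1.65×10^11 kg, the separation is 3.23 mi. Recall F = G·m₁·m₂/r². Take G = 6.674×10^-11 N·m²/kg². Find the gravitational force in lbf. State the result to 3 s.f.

971 lbf

F is given directly by: F = Gm₁m₂/r².
m₁ = 1.06×10^10 kg; m₂ = 1.65×10^11 kg; r = 3.23 mi = 5198 m; G = 6.674×10^-11 N·m²/kg².
F = 4320 N
4320 N × (1 lbf / 4.448 N) = 971.2 lbf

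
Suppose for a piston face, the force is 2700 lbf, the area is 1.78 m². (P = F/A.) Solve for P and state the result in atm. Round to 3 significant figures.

0.0666 atm

P is given directly by: P = F/A.
F = 2700 lbf = 12010 N; A = 1.78 m².
P = 6747 Pa
6747 Pa × (1 atm / 1.013×10^5 Pa) = 0.06659 atm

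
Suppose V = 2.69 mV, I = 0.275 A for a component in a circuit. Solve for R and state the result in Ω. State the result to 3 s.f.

Rearranging: R = V/I.
V = 2.69 mV = 0.002690 V; I = 0.275 A.
R = 0.009782 Ω

0.00978 Ω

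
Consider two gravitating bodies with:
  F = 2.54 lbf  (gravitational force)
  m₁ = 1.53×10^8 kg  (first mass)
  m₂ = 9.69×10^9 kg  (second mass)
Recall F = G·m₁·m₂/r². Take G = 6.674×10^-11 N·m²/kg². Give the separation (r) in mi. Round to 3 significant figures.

Solving F = G·m₁·m₂/r² for r: r = √(G·m₁m₂/F).
F = 2.54 lbf = 11.30 N; m₁ = 1.53×10^8 kg; m₂ = 9.69×10^9 kg; G = 6.674×10^-11 N·m²/kg².
r = 2959 m
2959 m × (1 mi / 1609 m) = 1.839 mi

1.84 mi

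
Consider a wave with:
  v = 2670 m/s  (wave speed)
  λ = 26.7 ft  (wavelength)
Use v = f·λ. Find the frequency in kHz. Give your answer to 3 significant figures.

0.328 kHz

Rearranging v = f·λ for f: f = v/λ.
v = 2670 m/s; λ = 26.7 ft = 8.138 m.
f = 328.1 Hz
328.1 Hz × (1 kHz / 1000 Hz) = 0.3281 kHz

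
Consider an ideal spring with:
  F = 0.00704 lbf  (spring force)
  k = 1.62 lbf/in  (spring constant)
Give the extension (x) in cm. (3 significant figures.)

0.0110 cm

Rearranging F = k·x for x: x = F/k.
F = 0.00704 lbf = 0.03132 N; k = 1.62 lbf/in = 283.7 N/m.
x = 1.104×10^-4 m
1.104×10^-4 m × (1 cm / 0.01000 m) = 0.01104 cm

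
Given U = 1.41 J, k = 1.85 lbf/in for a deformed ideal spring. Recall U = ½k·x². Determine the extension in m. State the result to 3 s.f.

0.0933 m

Solving U = ½k·x² for x: x = √(2U/k).
U = 1.41 J; k = 1.85 lbf/in = 324.0 N/m.
x = 0.09330 m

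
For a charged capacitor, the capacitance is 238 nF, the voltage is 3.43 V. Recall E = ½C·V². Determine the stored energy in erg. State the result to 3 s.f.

E is given directly by: E = ½CV².
C = 238 nF = 2.380×10^-7 F; V = 3.43 V.
E = 1.400×10^-6 J
1.400×10^-6 J × (1 erg / 1.000×10^-7 J) = 14.00 erg

14.0 erg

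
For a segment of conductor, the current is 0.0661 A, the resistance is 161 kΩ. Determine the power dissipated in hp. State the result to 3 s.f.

Directly: P = I²R.
I = 0.0661 A; R = 161 kΩ = 1.610×10^5 Ω.
P = 703.4 W
703.4 W × (1 hp / 745.7 W) = 0.9433 hp

0.943 hp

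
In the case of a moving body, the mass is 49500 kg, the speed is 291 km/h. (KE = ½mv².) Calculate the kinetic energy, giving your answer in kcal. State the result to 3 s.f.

38700 kcal

Directly: KE = ½mv².
m = 49500 kg; v = 291 km/h = 80.83 m/s.
KE = 1.617×10^8 J
1.617×10^8 J × (1 kcal / 4184 J) = 38651 kcal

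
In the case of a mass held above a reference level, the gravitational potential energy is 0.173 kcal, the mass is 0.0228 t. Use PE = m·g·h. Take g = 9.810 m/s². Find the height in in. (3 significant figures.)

127 in

Rearranging PE = m·g·h for h: h = PE/(m·g).
PE = 0.173 kcal = 723.8 J; m = 0.0228 t = 22.80 kg; g = 9.810 m/s².
h = 3.236 m
3.236 m × (1 in / 0.02540 m) = 127.4 in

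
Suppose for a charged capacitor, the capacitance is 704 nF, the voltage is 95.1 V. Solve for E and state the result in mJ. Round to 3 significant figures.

3.18 mJ

Directly: E = ½CV².
C = 704 nF = 7.040×10^-7 F; V = 95.1 V.
E = 0.003183 J
0.003183 J × (1 mJ / 0.001000 J) = 3.183 mJ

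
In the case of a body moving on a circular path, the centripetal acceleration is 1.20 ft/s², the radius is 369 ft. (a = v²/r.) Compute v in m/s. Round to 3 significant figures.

6.41 m/s

Solving a = v²/r for v: v = √(a·r).
a = 1.20 ft/s² = 0.3658 m/s²; r = 369 ft = 112.5 m.
v = 6.414 m/s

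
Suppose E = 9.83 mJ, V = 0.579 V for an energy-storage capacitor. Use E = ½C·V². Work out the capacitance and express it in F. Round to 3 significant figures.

0.0586 F

Solving E = ½C·V² for C: C = 2E/V².
E = 9.83 mJ = 0.009830 J; V = 0.579 V.
C = 0.05864 F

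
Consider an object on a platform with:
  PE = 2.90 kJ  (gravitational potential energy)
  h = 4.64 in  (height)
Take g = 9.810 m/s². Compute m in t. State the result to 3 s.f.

2.51 t

Rearranging: m = PE/(g·h).
PE = 2.90 kJ = 2900 J; h = 4.64 in = 0.1179 m; g = 9.810 m/s².
m = 2508 kg
2508 kg × (1 t / 1000 kg) = 2.508 t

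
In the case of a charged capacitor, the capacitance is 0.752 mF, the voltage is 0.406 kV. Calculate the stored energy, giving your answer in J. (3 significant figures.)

62.0 J

Directly: E = ½CV².
C = 0.752 mF = 7.520×10^-4 F; V = 0.406 kV = 406.0 V.
E = 61.98 J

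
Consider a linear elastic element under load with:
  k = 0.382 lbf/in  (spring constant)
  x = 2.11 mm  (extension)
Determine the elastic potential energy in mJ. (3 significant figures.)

0.149 mJ

U is given directly by: U = ½kx².
k = 0.382 lbf/in = 66.90 N/m; x = 2.11 mm = 0.002110 m.
U = 1.489×10^-4 J  (the unit combination reduces to kg·m²/s² = J)
1.489×10^-4 J × (1 mJ / 0.001000 J) = 0.1489 mJ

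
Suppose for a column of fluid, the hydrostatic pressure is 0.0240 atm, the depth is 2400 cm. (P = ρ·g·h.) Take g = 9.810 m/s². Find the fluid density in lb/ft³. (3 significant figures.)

Rearranging P = ρ·g·h for ρ: ρ = P/(g·h).
P = 0.0240 atm = 2432 Pa; h = 2400 cm = 24.00 m; g = 9.810 m/s².
ρ = 10.33 kg/m³
10.33 kg/m³ × (1 lb/ft³ / 16.02 kg/m³) = 0.6448 lb/ft³

0.645 lb/ft³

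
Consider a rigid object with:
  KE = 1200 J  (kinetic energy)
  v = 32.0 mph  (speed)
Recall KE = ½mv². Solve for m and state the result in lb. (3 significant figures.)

25.9 lb

Solving KE = ½mv² for m: m = 2·KE/v².
KE = 1200 J; v = 32.0 mph = 14.31 m/s.
m = 11.73 kg
11.73 kg × (1 lb / 0.4536 kg) = 25.86 lb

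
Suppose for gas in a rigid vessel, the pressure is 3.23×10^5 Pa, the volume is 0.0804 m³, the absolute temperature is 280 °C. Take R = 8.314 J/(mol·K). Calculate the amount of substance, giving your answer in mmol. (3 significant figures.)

From the ideal-gas law: n = PV/(RT).
P = 3.23×10^5 Pa; V = 0.0804 m³; T = 280 °C = 553.1 K; R = 8.314 J/(mol·K).
n = 5.647 mol
5.647 mol × (1 mmol / 0.001000 mol) = 5647 mmol

5650 mmol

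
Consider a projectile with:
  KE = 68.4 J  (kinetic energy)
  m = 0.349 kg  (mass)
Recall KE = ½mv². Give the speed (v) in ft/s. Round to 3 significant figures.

65.0 ft/s

Rearranging KE = ½mv² for v: v = √(2·KE/m).
KE = 68.4 J; m = 0.349 kg.
v = 19.80 m/s
19.80 m/s × (1 ft/s / 0.3048 m/s) = 64.96 ft/s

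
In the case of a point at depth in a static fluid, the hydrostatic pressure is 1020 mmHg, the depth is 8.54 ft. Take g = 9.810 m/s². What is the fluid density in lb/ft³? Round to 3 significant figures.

332 lb/ft³

Rearranging: ρ = P/(g·h).
P = 1020 mmHg = 1.360×10^5 Pa; h = 8.54 ft = 2.603 m; g = 9.810 m/s².
ρ = 5325 kg/m³
5325 kg/m³ × (1 lb/ft³ / 16.02 kg/m³) = 332.5 lb/ft³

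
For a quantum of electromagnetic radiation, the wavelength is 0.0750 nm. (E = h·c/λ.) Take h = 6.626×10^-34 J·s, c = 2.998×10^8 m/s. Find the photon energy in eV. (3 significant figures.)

Directly: E = hc/λ.
λ = 0.0750 nm = 7.500×10^-11 m; h = 6.626×10^-34 J·s; c = 2.998×10^8 m/s.
E = 2.649×10^-15 J
2.649×10^-15 J × (1 eV / 1.602×10^-19 J) = 16531 eV

16500 eV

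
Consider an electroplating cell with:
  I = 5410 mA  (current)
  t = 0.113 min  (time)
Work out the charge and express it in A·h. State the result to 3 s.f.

q is given directly by: q = It.
I = 5410 mA = 5.410 A; t = 0.113 min = 6.780 s.
q = 36.68 C  (the unit combination reduces to A·s = C)
36.68 C × (1 A·h / 3600 C) = 0.01019 A·h

0.0102 A·h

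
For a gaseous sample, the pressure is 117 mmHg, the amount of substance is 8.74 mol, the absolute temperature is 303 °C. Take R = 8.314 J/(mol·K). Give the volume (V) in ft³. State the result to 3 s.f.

Solving PV = nRT for V: V = nRT/P.
P = 117 mmHg = 15599 Pa; n = 8.74 mol; T = 303 °C = 576.1 K; R = 8.314 J/(mol·K).
V = 2.684 m³
2.684 m³ × (1 ft³ / 0.02832 m³) = 94.78 ft³

94.8 ft³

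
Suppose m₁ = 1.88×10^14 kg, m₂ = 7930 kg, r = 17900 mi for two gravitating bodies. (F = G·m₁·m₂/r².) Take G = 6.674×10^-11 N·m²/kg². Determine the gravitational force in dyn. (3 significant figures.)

Directly: F = Gm₁m₂/r².
m₁ = 1.88×10^14 kg; m₂ = 7930 kg; r = 17900 mi = 2.881×10^7 m; G = 6.674×10^-11 N·m²/kg².
F = 1.199×10^-7 N
1.199×10^-7 N × (1 dyn / 1.000×10^-5 N) = 0.01199 dyn

0.0120 dyn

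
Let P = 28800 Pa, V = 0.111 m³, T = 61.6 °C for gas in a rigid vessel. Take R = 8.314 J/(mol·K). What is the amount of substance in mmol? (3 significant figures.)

Rearranging PV = nRT for n: n = PV/(RT).
P = 28800 Pa; V = 0.111 m³; T = 61.6 °C = 334.8 K; R = 8.314 J/(mol·K).
n = 1.149 mol
1.149 mol × (1 mmol / 0.001000 mol) = 1149 mmol

1150 mmol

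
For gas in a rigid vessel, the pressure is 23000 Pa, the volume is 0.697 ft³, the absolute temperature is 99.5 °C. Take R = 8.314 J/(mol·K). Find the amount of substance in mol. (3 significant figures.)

0.147 mol

Solving PV = nRT for n: n = PV/(RT).
P = 23000 Pa; V = 0.697 ft³ = 0.01974 m³; T = 99.5 °C = 372.6 K; R = 8.314 J/(mol·K).
n = 0.1465 mol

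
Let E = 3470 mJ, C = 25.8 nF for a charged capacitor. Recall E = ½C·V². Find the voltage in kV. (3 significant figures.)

Rearranging: V = √(2E/C).
E = 3470 mJ = 3.470 J; C = 25.8 nF = 2.580×10^-8 F.
V = 16401 V  (the unit combination reduces to kg·m²/(A·s³) = V)
16401 V × (1 kV / 1000 V) = 16.40 kV

16.4 kV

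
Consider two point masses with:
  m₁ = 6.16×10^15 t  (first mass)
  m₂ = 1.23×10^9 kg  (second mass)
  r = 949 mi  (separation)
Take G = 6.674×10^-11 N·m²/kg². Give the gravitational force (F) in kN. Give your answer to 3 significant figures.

From Newton's law of gravitation: F = Gm₁m₂/r².
m₁ = 6.16×10^15 t = 6.160×10^18 kg; m₂ = 1.23×10^9 kg; r = 949 mi = 1.527×10^6 m; G = 6.674×10^-11 N·m²/kg².
F = 2.168×10^5 N
2.168×10^5 N × (1 kN / 1000 N) = 216.8 kN

217 kN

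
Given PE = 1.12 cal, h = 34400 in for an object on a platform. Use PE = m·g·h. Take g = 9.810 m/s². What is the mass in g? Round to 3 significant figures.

Rearranging PE = m·g·h for m: m = PE/(g·h).
PE = 1.12 cal = 4.686 J; h = 34400 in = 873.8 m; g = 9.810 m/s².
m = 5.467×10^-4 kg
5.467×10^-4 kg × (1 g / 0.001000 kg) = 0.5467 g

0.547 g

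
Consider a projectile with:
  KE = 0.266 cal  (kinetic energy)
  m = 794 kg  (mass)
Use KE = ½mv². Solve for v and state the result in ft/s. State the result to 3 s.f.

Rearranging: v = √(2·KE/m).
KE = 0.266 cal = 1.113 J; m = 794 kg.
v = 0.05295 m/s
0.05295 m/s × (1 ft/s / 0.3048 m/s) = 0.1737 ft/s

0.174 ft/s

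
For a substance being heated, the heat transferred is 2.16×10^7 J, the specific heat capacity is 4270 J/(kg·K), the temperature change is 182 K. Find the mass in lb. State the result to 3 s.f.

61.3 lb

Solving Q = m·c·ΔT for m: m = Q/(c·ΔT).
Q = 2.16×10^7 J; c = 4270 J/(kg·K); ΔT = 182 K.
m = 27.79 kg
27.79 kg × (1 lb / 0.4536 kg) = 61.28 lb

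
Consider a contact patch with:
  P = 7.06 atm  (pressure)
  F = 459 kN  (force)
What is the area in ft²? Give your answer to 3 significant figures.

Solving P = F/A for A: A = F/P.
P = 7.06 atm = 7.154×10^5 Pa; F = 459 kN = 4.590×10^5 N.
A = 0.6416 m²
0.6416 m² × (1 ft² / 0.09290 m²) = 6.907 ft²

6.91 ft²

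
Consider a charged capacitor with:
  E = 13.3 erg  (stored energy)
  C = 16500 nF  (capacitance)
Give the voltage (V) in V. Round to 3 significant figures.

0.402 V

Rearranging E = ½C·V² for V: V = √(2E/C).
E = 13.3 erg = 1.330×10^-6 J; C = 16500 nF = 1.650×10^-5 F.
V = 0.4015 V  (the unit combination reduces to kg·m²/(A·s³) = V)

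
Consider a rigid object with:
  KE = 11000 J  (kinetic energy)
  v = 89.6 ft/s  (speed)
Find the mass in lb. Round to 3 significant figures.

Rearranging: m = 2·KE/v².
KE = 11000 J; v = 89.6 ft/s = 27.31 m/s.
m = 29.50 kg
29.50 kg × (1 lb / 0.4536 kg) = 65.03 lb

65.0 lb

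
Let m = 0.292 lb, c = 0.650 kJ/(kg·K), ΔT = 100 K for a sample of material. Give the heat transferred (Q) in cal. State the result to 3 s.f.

2060 cal

Q is given directly by: Q = mcΔT.
m = 0.292 lb = 0.1324 kg; c = 0.650 kJ/(kg·K) = 650.0 J/(kg·K); ΔT = 100 K.
Q = 8609 J
8609 J × (1 cal / 4.184 J) = 2058 cal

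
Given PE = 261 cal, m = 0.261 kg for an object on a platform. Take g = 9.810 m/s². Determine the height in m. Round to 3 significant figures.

Rearranging: h = PE/(m·g).
PE = 261 cal = 1092 J; m = 0.261 kg; g = 9.810 m/s².
h = 426.5 m

427 m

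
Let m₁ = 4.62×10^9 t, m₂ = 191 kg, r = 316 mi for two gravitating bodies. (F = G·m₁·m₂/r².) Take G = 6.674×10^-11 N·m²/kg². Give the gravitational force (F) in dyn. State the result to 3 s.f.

From Newton's law of gravitation: F = Gm₁m₂/r².
m₁ = 4.62×10^9 t = 4.620×10^12 kg; m₂ = 191 kg; r = 316 mi = 5.086×10^5 m; G = 6.674×10^-11 N·m²/kg².
F = 2.277×10^-7 N  (the unit combination reduces to kg·m/s² = N)
2.277×10^-7 N × (1 dyn / 1.000×10^-5 N) = 0.02277 dyn

0.0228 dyn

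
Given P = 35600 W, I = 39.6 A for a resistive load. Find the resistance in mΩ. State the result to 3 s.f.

Rearranging: R = P/I².
P = 35600 W; I = 39.6 A.
R = 22.70 Ω
22.70 Ω × (1 mΩ / 0.001000 Ω) = 22702 mΩ

22700 mΩ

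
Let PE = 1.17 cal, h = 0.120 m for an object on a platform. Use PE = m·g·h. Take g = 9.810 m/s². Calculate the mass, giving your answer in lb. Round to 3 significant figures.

Solving PE = m·g·h for m: m = PE/(g·h).
PE = 1.17 cal = 4.895 J; h = 0.120 m; g = 9.810 m/s².
m = 4.158 kg
4.158 kg × (1 lb / 0.4536 kg) = 9.168 lb

9.17 lb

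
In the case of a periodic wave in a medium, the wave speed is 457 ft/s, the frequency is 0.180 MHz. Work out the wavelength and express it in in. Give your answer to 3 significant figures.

Solving v = f·λ for λ: λ = v/f.
v = 457 ft/s = 139.3 m/s; f = 0.180 MHz = 1.800×10^5 Hz.
λ = 7.739×10^-4 m
7.739×10^-4 m × (1 in / 0.02540 m) = 0.03047 in

0.0305 in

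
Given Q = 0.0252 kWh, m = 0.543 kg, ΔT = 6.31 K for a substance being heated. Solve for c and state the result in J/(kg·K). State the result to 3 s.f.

Rearranging Q = m·c·ΔT for c: c = Q/(m·ΔT).
Q = 0.0252 kWh = 90720 J; m = 0.543 kg; ΔT = 6.31 K.
c = 26477 J/(kg·K)

26500 J/(kg·K)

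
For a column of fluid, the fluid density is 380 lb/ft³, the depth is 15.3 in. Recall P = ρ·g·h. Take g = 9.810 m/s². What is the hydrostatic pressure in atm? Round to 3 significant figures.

Directly: P = ρgh.
ρ = 380 lb/ft³ = 6087 kg/m³; h = 15.3 in = 0.3886 m; g = 9.810 m/s².
P = 23206 Pa  (the unit combination reduces to kg/(m·s²) = Pa)
23206 Pa × (1 atm / 1.013×10^5 Pa) = 0.2290 atm

0.229 atm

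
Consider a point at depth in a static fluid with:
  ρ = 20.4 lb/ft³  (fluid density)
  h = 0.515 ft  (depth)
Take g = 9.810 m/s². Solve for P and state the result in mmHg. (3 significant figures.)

3.77 mmHg

P is given directly by: P = ρgh.
ρ = 20.4 lb/ft³ = 326.8 kg/m³; h = 0.515 ft = 0.1570 m; g = 9.810 m/s².
P = 503.2 Pa
503.2 Pa × (1 mmHg / 133.3 Pa) = 3.774 mmHg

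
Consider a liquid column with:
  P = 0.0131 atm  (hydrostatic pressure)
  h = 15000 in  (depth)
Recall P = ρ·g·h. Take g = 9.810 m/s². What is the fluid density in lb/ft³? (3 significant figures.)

0.0222 lb/ft³

Rearranging P = ρ·g·h for ρ: ρ = P/(g·h).
P = 0.0131 atm = 1327 Pa; h = 15000 in = 381.0 m; g = 9.810 m/s².
ρ = 0.3551 kg/m³
0.3551 kg/m³ × (1 lb/ft³ / 16.02 kg/m³) = 0.02217 lb/ft³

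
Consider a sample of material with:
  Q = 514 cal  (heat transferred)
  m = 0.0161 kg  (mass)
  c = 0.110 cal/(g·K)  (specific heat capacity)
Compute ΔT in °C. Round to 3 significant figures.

Rearranging Q = m·c·ΔT for ΔT: ΔT = Q/(m·c).
Q = 514 cal = 2151 J; m = 0.0161 kg; c = 0.110 cal/(g·K) = 460.2 J/(kg·K).
ΔT = 290.2 K
Since 1 °C = 1 K, 290.2 °C.

290 °C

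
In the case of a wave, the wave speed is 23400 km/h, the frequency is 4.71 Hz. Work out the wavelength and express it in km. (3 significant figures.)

1.38 km

Rearranging: λ = v/f.
v = 23400 km/h = 6500 m/s; f = 4.71 Hz.
λ = 1380 m
1380 m × (1 km / 1000 m) = 1.380 km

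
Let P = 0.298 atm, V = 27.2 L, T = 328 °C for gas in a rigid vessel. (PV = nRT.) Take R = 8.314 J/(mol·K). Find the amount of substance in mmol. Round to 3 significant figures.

From the ideal-gas law: n = PV/(RT).
P = 0.298 atm = 30195 Pa; V = 27.2 L = 0.02720 m³; T = 328 °C = 601.1 K; R = 8.314 J/(mol·K).
n = 0.1643 mol
0.1643 mol × (1 mmol / 0.001000 mol) = 164.3 mmol

164 mmol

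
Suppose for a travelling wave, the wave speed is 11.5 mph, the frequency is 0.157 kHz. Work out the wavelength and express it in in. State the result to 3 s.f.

1.29 in

Rearranging: λ = v/f.
v = 11.5 mph = 5.141 m/s; f = 0.157 kHz = 157.0 Hz.
λ = 0.03274 m
0.03274 m × (1 in / 0.02540 m) = 1.289 in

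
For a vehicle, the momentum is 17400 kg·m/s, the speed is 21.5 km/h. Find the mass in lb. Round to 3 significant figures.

6420 lb

Solving p = m·v for m: m = p/v.
p = 17400 kg·m/s; v = 21.5 km/h = 5.972 m/s.
m = 2913 kg
2913 kg × (1 lb / 0.4536 kg) = 6423 lb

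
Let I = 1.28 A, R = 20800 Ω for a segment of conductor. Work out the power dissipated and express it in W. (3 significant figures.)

P is given directly by: P = I²R.
I = 1.28 A; R = 20800 Ω.
P = 34079 W

34100 W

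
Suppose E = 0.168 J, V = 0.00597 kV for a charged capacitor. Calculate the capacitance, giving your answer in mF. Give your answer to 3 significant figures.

9.43 mF

Rearranging: C = 2E/V².
E = 0.168 J; V = 0.00597 kV = 5.970 V.
C = 0.009427 F
0.009427 F × (1 mF / 0.001000 F) = 9.427 mF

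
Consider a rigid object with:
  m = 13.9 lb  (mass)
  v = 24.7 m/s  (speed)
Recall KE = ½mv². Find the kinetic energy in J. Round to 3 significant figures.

1920 J

KE is given directly by: KE = ½mv².
m = 13.9 lb = 6.305 kg; v = 24.7 m/s.
KE = 1923 J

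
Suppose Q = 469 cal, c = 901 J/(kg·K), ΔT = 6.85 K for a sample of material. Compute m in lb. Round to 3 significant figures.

Solving Q = m·c·ΔT for m: m = Q/(c·ΔT).
Q = 469 cal = 1962 J; c = 901 J/(kg·K); ΔT = 6.85 K.
m = 0.3179 kg
0.3179 kg × (1 lb / 0.4536 kg) = 0.7009 lb

0.701 lb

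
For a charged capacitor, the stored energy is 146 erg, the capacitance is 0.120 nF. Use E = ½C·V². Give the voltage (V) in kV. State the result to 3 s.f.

Solving E = ½C·V² for V: V = √(2E/C).
E = 146 erg = 1.460×10^-5 J; C = 0.120 nF = 1.200×10^-10 F.
V = 493.3 V
493.3 V × (1 kV / 1000 V) = 0.4933 kV

0.493 kV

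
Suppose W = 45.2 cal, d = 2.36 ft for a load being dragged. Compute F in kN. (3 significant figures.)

0.263 kN

Solving W = F·d for F: F = W/d.
W = 45.2 cal = 189.1 J; d = 2.36 ft = 0.7193 m.
F = 262.9 N
262.9 N × (1 kN / 1000 N) = 0.2629 kN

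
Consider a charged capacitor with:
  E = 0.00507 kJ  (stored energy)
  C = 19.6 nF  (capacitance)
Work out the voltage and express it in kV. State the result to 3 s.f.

22.7 kV

Solving E = ½C·V² for V: V = √(2E/C).
E = 0.00507 kJ = 5.070 J; C = 19.6 nF = 1.960×10^-8 F.
V = 22745 V
22745 V × (1 kV / 1000 V) = 22.75 kV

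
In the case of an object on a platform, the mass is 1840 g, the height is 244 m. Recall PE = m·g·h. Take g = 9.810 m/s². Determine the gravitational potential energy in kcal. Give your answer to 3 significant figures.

PE is given directly by: PE = mgh.
m = 1840 g = 1.840 kg; h = 244 m; g = 9.810 m/s².
PE = 4404 J  (the unit combination reduces to kg·m²/s² = J)
4404 J × (1 kcal / 4184 J) = 1.053 kcal

1.05 kcal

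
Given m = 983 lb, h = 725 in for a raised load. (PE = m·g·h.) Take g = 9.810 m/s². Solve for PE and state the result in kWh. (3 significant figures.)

0.0224 kWh

PE is given directly by: PE = mgh.
m = 983 lb = 445.9 kg; h = 725 in = 18.41 m; g = 9.810 m/s².
PE = 80549 J
80549 J × (1 kWh / 3.600×10^6 J) = 0.02237 kWh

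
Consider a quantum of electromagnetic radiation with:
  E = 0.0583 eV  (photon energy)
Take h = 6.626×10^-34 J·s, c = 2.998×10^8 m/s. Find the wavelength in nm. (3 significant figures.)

Solving E = h·c/λ for λ: λ = hc/E.
E = 0.0583 eV = 9.341×10^-21 J; h = 6.626×10^-34 J·s; c = 2.998×10^8 m/s.
λ = 2.127×10^-5 m
2.127×10^-5 m × (1 nm / 1.000×10^-9 m) = 21267 nm

21300 nm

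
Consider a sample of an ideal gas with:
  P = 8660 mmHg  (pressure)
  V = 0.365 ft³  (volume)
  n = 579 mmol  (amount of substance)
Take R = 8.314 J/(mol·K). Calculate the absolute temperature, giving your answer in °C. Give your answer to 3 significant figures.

Rearranging: T = PV/(nR).
P = 8660 mmHg = 1.155×10^6 Pa; V = 0.365 ft³ = 0.01034 m³; n = 579 mmol = 0.5790 mol; R = 8.314 J/(mol·K).
T = 2479 K
2479 K − 273.15 = 2206 °C

2210 °C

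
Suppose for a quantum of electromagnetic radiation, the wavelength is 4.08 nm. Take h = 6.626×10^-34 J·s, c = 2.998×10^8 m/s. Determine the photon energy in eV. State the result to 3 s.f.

Directly: E = hc/λ.
λ = 4.08 nm = 4.080×10^-9 m; h = 6.626×10^-34 J·s; c = 2.998×10^8 m/s.
E = 4.869×10^-17 J
4.869×10^-17 J × (1 eV / 1.602×10^-19 J) = 303.9 eV

304 eV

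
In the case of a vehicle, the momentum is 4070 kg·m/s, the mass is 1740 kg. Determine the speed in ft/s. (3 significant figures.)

7.67 ft/s

Rearranging: v = p/m.
p = 4070 kg·m/s; m = 1740 kg.
v = 2.339 m/s
2.339 m/s × (1 ft/s / 0.3048 m/s) = 7.674 ft/s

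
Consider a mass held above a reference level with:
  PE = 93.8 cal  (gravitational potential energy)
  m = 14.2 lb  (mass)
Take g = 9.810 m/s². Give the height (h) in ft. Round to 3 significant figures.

Solving PE = m·g·h for h: h = PE/(m·g).
PE = 93.8 cal = 392.5 J; m = 14.2 lb = 6.441 kg; g = 9.810 m/s².
h = 6.211 m
6.211 m × (1 ft / 0.3048 m) = 20.38 ft

20.4 ft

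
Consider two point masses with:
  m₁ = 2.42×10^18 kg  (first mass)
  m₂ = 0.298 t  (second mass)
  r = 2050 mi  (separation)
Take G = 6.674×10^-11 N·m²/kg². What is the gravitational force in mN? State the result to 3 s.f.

4.42 mN

Directly: F = Gm₁m₂/r².
m₁ = 2.42×10^18 kg; m₂ = 0.298 t = 298.0 kg; r = 2050 mi = 3.299×10^6 m; G = 6.674×10^-11 N·m²/kg².
F = 0.004422 N
0.004422 N × (1 mN / 0.001000 N) = 4.422 mN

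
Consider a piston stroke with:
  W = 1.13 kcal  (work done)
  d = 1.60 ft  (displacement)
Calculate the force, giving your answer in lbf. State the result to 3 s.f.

2180 lbf

Rearranging W = F·d for F: F = W/d.
W = 1.13 kcal = 4728 J; d = 1.60 ft = 0.4877 m.
F = 9695 N  (the unit combination reduces to kg·m/s² = N)
9695 N × (1 lbf / 4.448 N) = 2179 lbf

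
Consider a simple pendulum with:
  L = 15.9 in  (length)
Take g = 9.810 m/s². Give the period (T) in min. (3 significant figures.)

T is given directly by: T = 2π√(L/g).
L = 15.9 in = 0.4039 m; g = 9.810 m/s².
T = 1.275 s
1.275 s × (1 min / 60.00 s) = 0.02125 min

0.0212 min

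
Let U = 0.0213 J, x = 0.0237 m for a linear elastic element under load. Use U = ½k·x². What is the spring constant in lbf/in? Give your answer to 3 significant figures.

Rearranging: k = 2U/x².
U = 0.0213 J; x = 0.0237 m.
k = 75.84 N/m
75.84 N/m × (1 lbf/in / 175.1 N/m) = 0.4331 lbf/in

0.433 lbf/in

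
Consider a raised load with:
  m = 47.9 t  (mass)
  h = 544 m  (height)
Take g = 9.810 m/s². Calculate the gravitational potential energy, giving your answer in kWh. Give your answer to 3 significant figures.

Directly: PE = mgh.
m = 47.9 t = 47900 kg; h = 544 m; g = 9.810 m/s².
PE = 2.556×10^8 J
2.556×10^8 J × (1 kWh / 3.600×10^6 J) = 71.01 kWh

71.0 kWh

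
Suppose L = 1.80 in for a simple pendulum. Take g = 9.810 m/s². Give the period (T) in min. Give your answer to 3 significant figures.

0.00715 min

T is given directly by: T = 2π√(L/g).
L = 1.80 in = 0.04572 m; g = 9.810 m/s².
T = 0.4289 s
0.4289 s × (1 min / 60.00 s) = 0.007149 min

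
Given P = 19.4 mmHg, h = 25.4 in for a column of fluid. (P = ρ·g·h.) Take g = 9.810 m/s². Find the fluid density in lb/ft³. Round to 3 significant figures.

Rearranging: ρ = P/(g·h).
P = 19.4 mmHg = 2586 Pa; h = 25.4 in = 0.6452 m; g = 9.810 m/s².
ρ = 408.7 kg/m³
408.7 kg/m³ × (1 lb/ft³ / 16.02 kg/m³) = 25.51 lb/ft³

25.5 lb/ft³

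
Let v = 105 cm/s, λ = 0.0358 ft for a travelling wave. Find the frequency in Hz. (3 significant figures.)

Solving v = f·λ for f: f = v/λ.
v = 105 cm/s = 1.050 m/s; λ = 0.0358 ft = 0.01091 m.
f = 96.23 Hz

96.2 Hz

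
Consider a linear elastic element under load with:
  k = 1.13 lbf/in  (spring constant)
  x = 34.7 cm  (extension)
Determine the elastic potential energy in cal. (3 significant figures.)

U is given directly by: U = ½kx².
k = 1.13 lbf/in = 197.9 N/m; x = 34.7 cm = 0.3470 m.
U = 11.91 J  (the unit combination reduces to kg·m²/s² = J)
11.91 J × (1 cal / 4.184 J) = 2.848 cal

2.85 cal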